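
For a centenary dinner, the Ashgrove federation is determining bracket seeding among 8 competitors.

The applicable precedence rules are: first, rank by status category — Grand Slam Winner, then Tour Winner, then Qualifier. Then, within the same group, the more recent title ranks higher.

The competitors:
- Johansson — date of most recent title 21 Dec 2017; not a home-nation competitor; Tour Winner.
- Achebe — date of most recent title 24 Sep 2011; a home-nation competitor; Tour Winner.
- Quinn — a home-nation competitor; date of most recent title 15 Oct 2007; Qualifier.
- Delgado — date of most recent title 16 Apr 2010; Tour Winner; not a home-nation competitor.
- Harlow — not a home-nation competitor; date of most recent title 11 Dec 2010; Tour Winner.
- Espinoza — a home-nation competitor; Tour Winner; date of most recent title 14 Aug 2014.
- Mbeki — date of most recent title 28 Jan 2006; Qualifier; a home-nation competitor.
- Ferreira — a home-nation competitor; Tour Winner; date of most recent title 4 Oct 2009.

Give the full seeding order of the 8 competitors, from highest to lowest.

Johansson, Espinoza, Achebe, Harlow, Delgado, Ferreira, Quinn, Mbeki

By status category: Johansson, Espinoza, Achebe, Harlow, Delgado and Ferreira (Tour Winner); then Quinn and Mbeki (Qualifier).
Among Johansson, Espinoza, Achebe, Harlow, Delgado and Ferreira, by date of most recent title (later first): Johansson (21 Dec 2017) before Espinoza (14 Aug 2014) before Achebe (24 Sep 2011) before Harlow (11 Dec 2010) before Delgado (16 Apr 2010) before Ferreira (4 Oct 2009).
Among Quinn and Mbeki, by date of most recent title (later first): Quinn (15 Oct 2007) before Mbeki (28 Jan 2006).
Full order: Johansson, Espinoza, Achebe, Harlow, Delgado, Ferreira, Quinn, Mbeki.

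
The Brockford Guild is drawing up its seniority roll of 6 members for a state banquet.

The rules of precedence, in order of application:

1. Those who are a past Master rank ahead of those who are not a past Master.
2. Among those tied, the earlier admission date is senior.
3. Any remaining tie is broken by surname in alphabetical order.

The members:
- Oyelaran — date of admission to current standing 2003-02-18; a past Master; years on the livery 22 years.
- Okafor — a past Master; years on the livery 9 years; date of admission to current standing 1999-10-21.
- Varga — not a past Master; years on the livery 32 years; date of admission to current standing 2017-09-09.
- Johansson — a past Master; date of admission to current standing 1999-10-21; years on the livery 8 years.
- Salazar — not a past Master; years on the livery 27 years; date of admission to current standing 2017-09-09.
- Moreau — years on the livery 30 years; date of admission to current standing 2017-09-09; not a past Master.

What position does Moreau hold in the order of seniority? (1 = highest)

By the first rule: Johansson, Okafor and Oyelaran (each a past Master); then Moreau, Salazar and Varga (each not a past Master).
Among Johansson, Okafor and Oyelaran, by date of admission to current standing (earlier first): Johansson and Okafor (1999-10-21) before Oyelaran (2003-02-18).
Among Johansson and Okafor, alphabetically by surname: Johansson before Okafor.
Moreau, Salazar and Varga all have date of admission to current standing 2017-09-09, so the next rule applies.
Among Moreau, Salazar and Varga, alphabetically by surname: Moreau before Salazar before Varga.
Order: Johansson, Okafor, Oyelaran, Moreau, Salazar, Varga. So position 4.

4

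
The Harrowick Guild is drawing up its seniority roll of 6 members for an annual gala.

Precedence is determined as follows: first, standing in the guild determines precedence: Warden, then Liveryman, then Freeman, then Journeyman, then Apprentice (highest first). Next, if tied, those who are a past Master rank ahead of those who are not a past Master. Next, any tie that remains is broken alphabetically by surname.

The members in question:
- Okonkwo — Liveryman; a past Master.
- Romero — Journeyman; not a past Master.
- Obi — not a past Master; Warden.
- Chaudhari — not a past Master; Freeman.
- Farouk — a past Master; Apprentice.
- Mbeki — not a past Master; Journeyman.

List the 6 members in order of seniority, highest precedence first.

Obi, Okonkwo, Chaudhari, Mbeki, Romero, Farouk

By standing in the guild: Obi (Warden); then Okonkwo (Liveryman); then Chaudhari (Freeman); then Mbeki and Romero (Journeyman); then Farouk (Apprentice).
Mbeki and Romero are each not a past Master, so the next rule applies.
Among Mbeki and Romero, alphabetically by surname: Mbeki before Romero.
Full order: Obi, Okonkwo, Chaudhari, Mbeki, Romero, Farouk.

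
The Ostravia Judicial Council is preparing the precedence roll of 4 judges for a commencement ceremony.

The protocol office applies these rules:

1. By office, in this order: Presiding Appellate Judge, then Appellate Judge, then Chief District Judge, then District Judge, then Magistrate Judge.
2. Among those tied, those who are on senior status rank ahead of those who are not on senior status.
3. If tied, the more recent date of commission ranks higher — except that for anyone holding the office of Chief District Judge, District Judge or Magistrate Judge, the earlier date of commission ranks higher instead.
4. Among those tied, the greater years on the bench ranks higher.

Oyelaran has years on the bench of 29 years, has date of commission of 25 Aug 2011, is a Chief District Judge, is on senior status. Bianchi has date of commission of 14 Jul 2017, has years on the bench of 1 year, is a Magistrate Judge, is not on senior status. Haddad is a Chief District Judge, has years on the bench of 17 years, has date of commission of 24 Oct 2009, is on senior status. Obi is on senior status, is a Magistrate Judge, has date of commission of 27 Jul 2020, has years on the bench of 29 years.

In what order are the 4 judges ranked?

By office: Haddad and Oyelaran (Chief District Judge); then Obi and Bianchi (Magistrate Judge).
Haddad and Oyelaran are each on senior status, so the next rule applies.
Among Haddad and Oyelaran, by date of commission (earlier first) (reversed rule for this group): Haddad (24 Oct 2009) before Oyelaran (25 Aug 2011).
Among Obi and Bianchi, on senior status before not on senior status: Obi (on senior status) before Bianchi (not on senior status).
Full order: Haddad, Oyelaran, Obi, Bianchi.

Haddad, Oyelaran, Obi, Bianchi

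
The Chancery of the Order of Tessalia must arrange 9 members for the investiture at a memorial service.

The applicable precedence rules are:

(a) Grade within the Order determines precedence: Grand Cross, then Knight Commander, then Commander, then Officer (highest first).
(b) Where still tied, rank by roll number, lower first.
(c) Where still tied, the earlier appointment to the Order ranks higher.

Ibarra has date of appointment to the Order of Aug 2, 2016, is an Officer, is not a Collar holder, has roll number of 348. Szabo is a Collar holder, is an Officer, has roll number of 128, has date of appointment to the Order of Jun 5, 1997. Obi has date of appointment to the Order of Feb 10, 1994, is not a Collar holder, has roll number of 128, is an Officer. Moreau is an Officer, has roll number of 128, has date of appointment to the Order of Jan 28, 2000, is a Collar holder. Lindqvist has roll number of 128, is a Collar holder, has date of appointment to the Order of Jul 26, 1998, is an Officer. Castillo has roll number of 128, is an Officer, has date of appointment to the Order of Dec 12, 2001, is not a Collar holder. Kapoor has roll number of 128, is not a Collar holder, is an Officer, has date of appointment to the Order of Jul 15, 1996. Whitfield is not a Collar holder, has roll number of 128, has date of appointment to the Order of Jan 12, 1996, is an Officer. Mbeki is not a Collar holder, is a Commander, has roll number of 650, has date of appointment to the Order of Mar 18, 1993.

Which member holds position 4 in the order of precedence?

Kapoor

By grade within the Order: Mbeki (Commander); then Obi, Whitfield, Kapoor, Szabo, Lindqvist, Moreau, Castillo and Ibarra (Officer).
Among Obi, Whitfield, Kapoor, Szabo, Lindqvist, Moreau, Castillo and Ibarra, by roll number (lower first): Obi, Whitfield, Kapoor, Szabo, Lindqvist, Moreau and Castillo (128) before Ibarra (348).
Among Obi, Whitfield, Kapoor, Szabo, Lindqvist, Moreau and Castillo, by date of appointment to the Order (earlier first): Obi (Feb 10, 1994) before Whitfield (Jan 12, 1996) before Kapoor (Jul 15, 1996) before Szabo (Jun 5, 1997) before Lindqvist (Jul 26, 1998) before Moreau (Jan 28, 2000) before Castillo (Dec 12, 2001).
Order: Mbeki, Obi, Whitfield, Kapoor, Szabo, Lindqvist, Moreau, Castillo, Ibarra.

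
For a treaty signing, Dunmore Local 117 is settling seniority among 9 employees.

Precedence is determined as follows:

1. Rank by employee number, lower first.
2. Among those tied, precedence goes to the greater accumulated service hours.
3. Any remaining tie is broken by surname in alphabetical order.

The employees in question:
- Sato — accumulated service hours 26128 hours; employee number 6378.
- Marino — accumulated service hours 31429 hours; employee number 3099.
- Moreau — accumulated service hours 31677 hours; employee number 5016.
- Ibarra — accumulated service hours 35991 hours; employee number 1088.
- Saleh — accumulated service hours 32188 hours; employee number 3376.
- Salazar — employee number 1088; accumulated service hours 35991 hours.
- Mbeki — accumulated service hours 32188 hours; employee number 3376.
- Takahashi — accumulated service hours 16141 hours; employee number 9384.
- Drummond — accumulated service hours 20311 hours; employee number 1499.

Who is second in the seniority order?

By employee number (lower first): Ibarra and Salazar (both 1088); then Drummond (1499); then Marino (3099); then Mbeki and Saleh (both 3376); then Moreau (5016); then Sato (6378); then Takahashi (9384).
Ibarra and Salazar both have accumulated service hours 35991 hours, so the next rule applies.
Among Ibarra and Salazar, alphabetically by surname: Ibarra before Salazar.
Mbeki and Saleh both have accumulated service hours 32188 hours, so the next rule applies.
Among Mbeki and Saleh, alphabetically by surname: Mbeki before Saleh.
Order: Ibarra, Salazar, Drummond, Marino, Mbeki, Saleh, Moreau, Sato, Takahashi.

Salazar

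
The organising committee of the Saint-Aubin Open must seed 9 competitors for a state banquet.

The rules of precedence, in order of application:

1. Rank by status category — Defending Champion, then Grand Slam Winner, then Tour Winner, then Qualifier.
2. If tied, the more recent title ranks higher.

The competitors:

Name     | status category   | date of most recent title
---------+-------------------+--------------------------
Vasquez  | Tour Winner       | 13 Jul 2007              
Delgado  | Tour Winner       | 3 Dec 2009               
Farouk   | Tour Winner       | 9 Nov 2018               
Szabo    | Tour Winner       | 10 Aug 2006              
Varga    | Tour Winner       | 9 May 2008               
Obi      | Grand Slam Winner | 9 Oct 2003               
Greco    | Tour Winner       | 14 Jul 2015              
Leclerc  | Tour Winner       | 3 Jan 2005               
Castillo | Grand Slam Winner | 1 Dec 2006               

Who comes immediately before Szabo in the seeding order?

Vasquez

By status category: Castillo and Obi (Grand Slam Winner); then Farouk, Greco, Delgado, Varga, Vasquez, Szabo and Leclerc (Tour Winner).
Among Castillo and Obi, by date of most recent title (later first): Castillo (1 Dec 2006) before Obi (9 Oct 2003).
Among Farouk, Greco, Delgado, Varga, Vasquez, Szabo and Leclerc, by date of most recent title (later first): Farouk (9 Nov 2018) before Greco (14 Jul 2015) before Delgado (3 Dec 2009) before Varga (9 May 2008) before Vasquez (13 Jul 2007) before Szabo (10 Aug 2006) before Leclerc (3 Jan 2005).
Order: Castillo, Obi, Farouk, Greco, Delgado, Varga, Vasquez, Szabo, Leclerc.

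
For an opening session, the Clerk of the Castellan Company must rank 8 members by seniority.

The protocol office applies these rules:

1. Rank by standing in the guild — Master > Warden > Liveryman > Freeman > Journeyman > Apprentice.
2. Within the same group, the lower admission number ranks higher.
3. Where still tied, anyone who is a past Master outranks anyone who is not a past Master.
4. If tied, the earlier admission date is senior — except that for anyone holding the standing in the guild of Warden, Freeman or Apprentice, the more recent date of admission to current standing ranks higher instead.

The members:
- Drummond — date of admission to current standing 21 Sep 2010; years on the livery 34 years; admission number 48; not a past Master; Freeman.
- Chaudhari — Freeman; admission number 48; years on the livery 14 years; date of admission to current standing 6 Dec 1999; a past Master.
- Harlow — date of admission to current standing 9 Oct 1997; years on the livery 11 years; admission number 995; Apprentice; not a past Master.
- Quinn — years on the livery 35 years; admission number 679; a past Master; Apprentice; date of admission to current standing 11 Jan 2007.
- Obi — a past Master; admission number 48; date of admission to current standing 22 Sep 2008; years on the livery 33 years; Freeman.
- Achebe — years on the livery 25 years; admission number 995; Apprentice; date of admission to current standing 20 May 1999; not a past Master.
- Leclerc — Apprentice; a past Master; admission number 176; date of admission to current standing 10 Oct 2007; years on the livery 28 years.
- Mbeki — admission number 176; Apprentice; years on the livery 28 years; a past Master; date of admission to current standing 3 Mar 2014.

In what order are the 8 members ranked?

Obi, Chaudhari, Drummond, Mbeki, Leclerc, Quinn, Achebe, Harlow

By standing in the guild: Obi, Chaudhari and Drummond (Freeman); then Mbeki, Leclerc, Quinn, Achebe and Harlow (Apprentice).
Obi, Chaudhari and Drummond all have admission number 48, so the next rule applies.
Among Obi, Chaudhari and Drummond, a past Master before not a past Master: Obi and Chaudhari (a past Master) before Drummond (not a past Master).
Among Obi and Chaudhari, by date of admission to current standing (later first) (reversed rule for this group): Obi (22 Sep 2008) before Chaudhari (6 Dec 1999).
Among Mbeki, Leclerc, Quinn, Achebe and Harlow, by admission number (lower first): Mbeki and Leclerc (176) before Quinn (679) before Achebe and Harlow (995).
Mbeki and Leclerc are each a past Master, so the next rule applies.
Among Mbeki and Leclerc, by date of admission to current standing (later first) (reversed rule for this group): Mbeki (3 Mar 2014) before Leclerc (10 Oct 2007).
Achebe and Harlow are each not a past Master, so the next rule applies.
Among Achebe and Harlow, by date of admission to current standing (later first) (reversed rule for this group): Achebe (20 May 1999) before Harlow (9 Oct 1997).
Full order: Obi, Chaudhari, Drummond, Mbeki, Leclerc, Quinn, Achebe, Harlow.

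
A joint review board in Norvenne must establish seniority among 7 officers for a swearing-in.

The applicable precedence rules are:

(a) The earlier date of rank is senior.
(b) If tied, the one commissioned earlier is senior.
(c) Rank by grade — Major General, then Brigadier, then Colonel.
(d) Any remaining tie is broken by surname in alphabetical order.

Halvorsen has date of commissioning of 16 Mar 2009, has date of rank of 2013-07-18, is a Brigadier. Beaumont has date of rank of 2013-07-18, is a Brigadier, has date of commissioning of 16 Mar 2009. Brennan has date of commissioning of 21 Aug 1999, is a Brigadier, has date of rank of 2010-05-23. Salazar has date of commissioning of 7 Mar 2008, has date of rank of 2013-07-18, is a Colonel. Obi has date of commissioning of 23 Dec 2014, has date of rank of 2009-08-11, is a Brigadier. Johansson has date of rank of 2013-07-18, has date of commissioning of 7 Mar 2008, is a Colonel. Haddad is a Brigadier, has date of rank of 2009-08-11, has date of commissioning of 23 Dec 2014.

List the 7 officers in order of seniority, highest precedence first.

Haddad, Obi, Brennan, Johansson, Salazar, Beaumont, Halvorsen

By date of rank (earlier first): Haddad and Obi (both 2009-08-11); then Brennan (2010-05-23); then Johansson, Salazar, Beaumont and Halvorsen (each 2013-07-18).
Haddad and Obi both have date of commissioning 23 Dec 2014, so the next rule applies.
Haddad and Obi are each Brigadier, so the next rule applies.
Among Haddad and Obi, alphabetically by surname: Haddad before Obi.
Among Johansson, Salazar, Beaumont and Halvorsen, by date of commissioning (earlier first): Johansson and Salazar (7 Mar 2008) before Beaumont and Halvorsen (16 Mar 2009).
Johansson and Salazar are each Colonel, so the next rule applies.
Among Johansson and Salazar, alphabetically by surname: Johansson before Salazar.
Beaumont and Halvorsen are each Brigadier, so the next rule applies.
Among Beaumont and Halvorsen, alphabetically by surname: Beaumont before Halvorsen.
Full order: Haddad, Obi, Brennan, Johansson, Salazar, Beaumont, Halvorsen.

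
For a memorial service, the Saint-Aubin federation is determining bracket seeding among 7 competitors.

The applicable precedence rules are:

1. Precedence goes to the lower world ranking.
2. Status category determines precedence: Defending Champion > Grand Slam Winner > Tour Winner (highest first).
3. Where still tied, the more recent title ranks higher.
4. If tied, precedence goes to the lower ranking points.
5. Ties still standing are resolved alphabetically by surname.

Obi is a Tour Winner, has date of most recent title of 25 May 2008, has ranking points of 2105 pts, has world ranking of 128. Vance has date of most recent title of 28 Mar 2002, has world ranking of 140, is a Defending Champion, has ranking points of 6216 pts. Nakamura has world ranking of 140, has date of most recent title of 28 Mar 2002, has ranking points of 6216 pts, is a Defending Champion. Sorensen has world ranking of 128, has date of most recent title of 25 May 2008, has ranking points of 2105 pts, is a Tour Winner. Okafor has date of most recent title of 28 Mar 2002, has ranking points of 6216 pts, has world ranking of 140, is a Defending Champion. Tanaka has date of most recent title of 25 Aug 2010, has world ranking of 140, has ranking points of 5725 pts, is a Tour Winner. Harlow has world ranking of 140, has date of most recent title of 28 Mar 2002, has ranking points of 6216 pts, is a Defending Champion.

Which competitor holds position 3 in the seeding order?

By world ranking (lower first): Obi and Sorensen (both 128); then Harlow, Nakamura, Okafor, Vance and Tanaka (each 140).
Obi and Sorensen are each Tour Winner, so the next rule applies.
Obi and Sorensen both have date of most recent title 25 May 2008, so the next rule applies.
Obi and Sorensen both have ranking points 2105 pts, so the next rule applies.
Among Obi and Sorensen, alphabetically by surname: Obi before Sorensen.
Among Harlow, Nakamura, Okafor, Vance and Tanaka, by status category: Harlow, Nakamura, Okafor and Vance (Defending Champion) before Tanaka (Tour Winner).
Harlow, Nakamura, Okafor and Vance all have date of most recent title 28 Mar 2002, so the next rule applies.
Harlow, Nakamura, Okafor and Vance all have ranking points 6216 pts, so the next rule applies.
Among Harlow, Nakamura, Okafor and Vance, alphabetically by surname: Harlow before Nakamura before Okafor before Vance.
Order: Obi, Sorensen, Harlow, Nakamura, Okafor, Vance, Tanaka.

Harlow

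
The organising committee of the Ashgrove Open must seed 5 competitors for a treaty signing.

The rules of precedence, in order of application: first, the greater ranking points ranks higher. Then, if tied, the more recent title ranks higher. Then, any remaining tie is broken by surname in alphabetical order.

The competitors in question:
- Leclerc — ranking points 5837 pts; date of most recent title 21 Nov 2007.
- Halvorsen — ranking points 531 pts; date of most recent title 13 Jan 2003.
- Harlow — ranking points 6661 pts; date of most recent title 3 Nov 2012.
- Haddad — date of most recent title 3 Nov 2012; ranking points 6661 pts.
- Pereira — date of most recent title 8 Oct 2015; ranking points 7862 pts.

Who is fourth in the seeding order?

Leclerc

By ranking points (higher first): Pereira (7862 pts); then Haddad and Harlow (both 6661 pts); then Leclerc (5837 pts); then Halvorsen (531 pts).
Haddad and Harlow both have date of most recent title 3 Nov 2012, so the next rule applies.
Among Haddad and Harlow, alphabetically by surname: Haddad before Harlow.
Order: Pereira, Haddad, Harlow, Leclerc, Halvorsen.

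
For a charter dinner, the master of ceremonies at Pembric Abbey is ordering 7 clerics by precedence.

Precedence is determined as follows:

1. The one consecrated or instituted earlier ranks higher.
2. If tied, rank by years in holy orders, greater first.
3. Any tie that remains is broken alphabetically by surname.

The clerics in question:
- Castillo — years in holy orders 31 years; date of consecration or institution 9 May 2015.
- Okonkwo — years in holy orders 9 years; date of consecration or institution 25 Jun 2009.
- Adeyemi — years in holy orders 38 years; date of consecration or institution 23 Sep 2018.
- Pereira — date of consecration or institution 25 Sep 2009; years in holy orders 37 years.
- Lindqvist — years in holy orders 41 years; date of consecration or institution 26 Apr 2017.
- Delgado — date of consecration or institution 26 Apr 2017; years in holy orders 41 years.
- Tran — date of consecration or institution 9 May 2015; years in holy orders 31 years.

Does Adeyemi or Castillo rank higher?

Castillo

By date of consecration or institution (earlier first): Okonkwo (25 Jun 2009); then Pereira (25 Sep 2009); then Castillo and Tran (both 9 May 2015); then Delgado and Lindqvist (both 26 Apr 2017); then Adeyemi (23 Sep 2018).
Castillo and Tran both have years in holy orders 31 years, so the next rule applies.
Among Castillo and Tran, alphabetically by surname: Castillo before Tran.
Delgado and Lindqvist both have years in holy orders 41 years, so the next rule applies.
Among Delgado and Lindqvist, alphabetically by surname: Delgado before Lindqvist.
So Castillo takes precedence.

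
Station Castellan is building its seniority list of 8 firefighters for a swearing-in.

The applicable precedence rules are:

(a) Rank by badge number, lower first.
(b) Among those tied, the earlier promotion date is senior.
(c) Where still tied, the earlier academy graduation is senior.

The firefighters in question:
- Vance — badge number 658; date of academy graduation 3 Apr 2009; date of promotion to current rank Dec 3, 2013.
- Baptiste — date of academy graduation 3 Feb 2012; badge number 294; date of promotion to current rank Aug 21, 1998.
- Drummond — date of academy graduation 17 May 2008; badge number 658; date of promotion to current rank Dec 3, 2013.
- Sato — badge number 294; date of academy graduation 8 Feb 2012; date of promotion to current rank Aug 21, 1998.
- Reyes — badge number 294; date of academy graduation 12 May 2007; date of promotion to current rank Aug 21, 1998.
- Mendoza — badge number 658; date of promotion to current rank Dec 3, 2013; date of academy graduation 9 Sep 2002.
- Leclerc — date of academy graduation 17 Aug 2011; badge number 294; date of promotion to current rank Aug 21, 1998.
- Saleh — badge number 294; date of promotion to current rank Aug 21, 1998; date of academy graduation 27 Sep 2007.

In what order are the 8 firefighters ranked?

By badge number (lower first): Reyes, Saleh, Leclerc, Baptiste and Sato (each 294); then Mendoza, Drummond and Vance (each 658).
Reyes, Saleh, Leclerc, Baptiste and Sato all have date of promotion to current rank Aug 21, 1998, so the next rule applies.
Among Reyes, Saleh, Leclerc, Baptiste and Sato, by date of academy graduation (earlier first): Reyes (12 May 2007) before Saleh (27 Sep 2007) before Leclerc (17 Aug 2011) before Baptiste (3 Feb 2012) before Sato (8 Feb 2012).
Mendoza, Drummond and Vance all have date of promotion to current rank Dec 3, 2013, so the next rule applies.
Among Mendoza, Drummond and Vance, by date of academy graduation (earlier first): Mendoza (9 Sep 2002) before Drummond (17 May 2008) before Vance (3 Apr 2009).
Full order: Reyes, Saleh, Leclerc, Baptiste, Sato, Mendoza, Drummond, Vance.

Reyes, Saleh, Leclerc, Baptiste, Sato, Mendoza, Drummond, Vance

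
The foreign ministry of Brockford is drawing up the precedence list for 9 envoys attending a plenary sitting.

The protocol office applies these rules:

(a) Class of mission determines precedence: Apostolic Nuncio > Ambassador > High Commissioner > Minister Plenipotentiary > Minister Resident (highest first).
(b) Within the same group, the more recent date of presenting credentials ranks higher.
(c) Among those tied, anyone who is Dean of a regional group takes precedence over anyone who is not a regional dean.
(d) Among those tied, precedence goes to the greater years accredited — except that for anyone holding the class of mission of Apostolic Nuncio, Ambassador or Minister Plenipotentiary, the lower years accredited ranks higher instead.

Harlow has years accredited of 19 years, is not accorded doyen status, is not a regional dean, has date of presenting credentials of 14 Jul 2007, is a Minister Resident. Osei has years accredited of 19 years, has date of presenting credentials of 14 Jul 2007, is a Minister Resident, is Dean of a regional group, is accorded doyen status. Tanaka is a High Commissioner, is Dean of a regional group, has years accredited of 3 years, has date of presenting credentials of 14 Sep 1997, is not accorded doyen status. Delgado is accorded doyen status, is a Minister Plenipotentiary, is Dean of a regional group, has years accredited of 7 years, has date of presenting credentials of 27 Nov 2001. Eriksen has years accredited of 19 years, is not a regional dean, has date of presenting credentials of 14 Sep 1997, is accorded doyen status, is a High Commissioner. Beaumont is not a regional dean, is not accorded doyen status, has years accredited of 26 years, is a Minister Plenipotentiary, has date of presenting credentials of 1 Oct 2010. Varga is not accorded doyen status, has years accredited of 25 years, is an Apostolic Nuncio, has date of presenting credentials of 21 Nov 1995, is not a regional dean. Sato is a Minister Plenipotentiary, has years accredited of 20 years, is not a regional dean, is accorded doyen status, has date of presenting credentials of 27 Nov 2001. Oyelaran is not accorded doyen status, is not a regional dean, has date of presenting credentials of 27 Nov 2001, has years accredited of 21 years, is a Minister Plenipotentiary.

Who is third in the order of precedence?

Eriksen

By class of mission: Varga (Apostolic Nuncio); then Tanaka and Eriksen (High Commissioner); then Beaumont, Delgado, Sato and Oyelaran (Minister Plenipotentiary); then Osei and Harlow (Minister Resident).
Tanaka and Eriksen both have date of presenting credentials 14 Sep 1997, so the next rule applies.
Among Tanaka and Eriksen, Dean of a regional group before not a regional dean: Tanaka (Dean of a regional group) before Eriksen (not a regional dean).
Among Beaumont, Delgado, Sato and Oyelaran, by date of presenting credentials (later first): Beaumont (1 Oct 2010) before Delgado, Sato and Oyelaran (27 Nov 2001).
Among Delgado, Sato and Oyelaran, Dean of a regional group before not a regional dean: Delgado (Dean of a regional group) before Sato and Oyelaran (not a regional dean).
Among Sato and Oyelaran, by years accredited (lower first) (reversed rule for this group): Sato (20 years) before Oyelaran (21 years).
Osei and Harlow both have date of presenting credentials 14 Jul 2007, so the next rule applies.
Among Osei and Harlow, Dean of a regional group before not a regional dean: Osei (Dean of a regional group) before Harlow (not a regional dean).
Order: Varga, Tanaka, Eriksen, Beaumont, Delgado, Sato, Oyelaran, Osei, Harlow.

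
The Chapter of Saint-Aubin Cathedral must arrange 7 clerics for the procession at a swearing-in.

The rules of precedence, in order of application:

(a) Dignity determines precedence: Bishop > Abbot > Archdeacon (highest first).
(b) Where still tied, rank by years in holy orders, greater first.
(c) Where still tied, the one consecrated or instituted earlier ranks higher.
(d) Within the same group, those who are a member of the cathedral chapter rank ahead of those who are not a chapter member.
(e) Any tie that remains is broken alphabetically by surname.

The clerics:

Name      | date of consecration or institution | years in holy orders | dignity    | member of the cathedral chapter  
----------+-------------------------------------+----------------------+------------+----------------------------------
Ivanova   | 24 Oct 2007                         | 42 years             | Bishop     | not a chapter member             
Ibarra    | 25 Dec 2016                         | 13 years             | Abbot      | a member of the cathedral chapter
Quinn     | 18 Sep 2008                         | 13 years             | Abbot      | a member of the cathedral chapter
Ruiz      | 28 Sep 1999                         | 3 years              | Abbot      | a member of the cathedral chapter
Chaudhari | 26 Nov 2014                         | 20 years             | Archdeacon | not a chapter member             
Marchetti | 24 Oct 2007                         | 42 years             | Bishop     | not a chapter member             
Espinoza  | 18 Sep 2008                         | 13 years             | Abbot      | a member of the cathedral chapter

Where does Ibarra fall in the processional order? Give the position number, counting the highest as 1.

By dignity: Ivanova and Marchetti (Bishop); then Espinoza, Quinn, Ibarra and Ruiz (Abbot); then Chaudhari (Archdeacon).
Ivanova and Marchetti both have years in holy orders 42 years, so the next rule applies.
Ivanova and Marchetti both have date of consecration or institution 24 Oct 2007, so the next rule applies.
Ivanova and Marchetti are each not a chapter member, so the next rule applies.
Among Ivanova and Marchetti, alphabetically by surname: Ivanova before Marchetti.
Among Espinoza, Quinn, Ibarra and Ruiz, by years in holy orders (higher first): Espinoza, Quinn and Ibarra (13 years) before Ruiz (3 years).
Among Espinoza, Quinn and Ibarra, by date of consecration or institution (earlier first): Espinoza and Quinn (18 Sep 2008) before Ibarra (25 Dec 2016).
Espinoza and Quinn are each a member of the cathedral chapter, so the next rule applies.
Among Espinoza and Quinn, alphabetically by surname: Espinoza before Quinn.
Order: Ivanova, Marchetti, Espinoza, Quinn, Ibarra, Ruiz, Chaudhari. So position 5.

5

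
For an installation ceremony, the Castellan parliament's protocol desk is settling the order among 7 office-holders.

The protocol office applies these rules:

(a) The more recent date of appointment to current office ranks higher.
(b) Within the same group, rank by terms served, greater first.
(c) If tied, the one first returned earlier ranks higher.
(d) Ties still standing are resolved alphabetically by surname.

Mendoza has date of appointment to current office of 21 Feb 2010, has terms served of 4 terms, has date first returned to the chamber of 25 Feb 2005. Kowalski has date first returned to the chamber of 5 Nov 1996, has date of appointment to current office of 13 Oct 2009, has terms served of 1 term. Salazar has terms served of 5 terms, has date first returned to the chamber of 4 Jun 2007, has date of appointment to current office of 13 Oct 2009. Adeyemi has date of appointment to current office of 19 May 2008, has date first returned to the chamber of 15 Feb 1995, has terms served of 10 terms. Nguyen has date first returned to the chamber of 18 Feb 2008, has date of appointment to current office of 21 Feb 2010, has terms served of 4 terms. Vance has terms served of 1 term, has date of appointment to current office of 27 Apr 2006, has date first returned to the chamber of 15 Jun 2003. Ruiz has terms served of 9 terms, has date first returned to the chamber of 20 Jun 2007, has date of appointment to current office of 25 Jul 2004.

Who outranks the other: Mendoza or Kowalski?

By date of appointment to current office (later first): Mendoza and Nguyen (both 21 Feb 2010); then Salazar and Kowalski (both 13 Oct 2009); then Adeyemi (19 May 2008); then Vance (27 Apr 2006); then Ruiz (25 Jul 2004).
Mendoza and Nguyen both have terms served 4 terms, so the next rule applies.
Among Mendoza and Nguyen, by date first returned to the chamber (earlier first): Mendoza (25 Feb 2005) before Nguyen (18 Feb 2008).
Among Salazar and Kowalski, by terms served (higher first): Salazar (5 terms) before Kowalski (1 term).
So Mendoza takes precedence.

Mendoza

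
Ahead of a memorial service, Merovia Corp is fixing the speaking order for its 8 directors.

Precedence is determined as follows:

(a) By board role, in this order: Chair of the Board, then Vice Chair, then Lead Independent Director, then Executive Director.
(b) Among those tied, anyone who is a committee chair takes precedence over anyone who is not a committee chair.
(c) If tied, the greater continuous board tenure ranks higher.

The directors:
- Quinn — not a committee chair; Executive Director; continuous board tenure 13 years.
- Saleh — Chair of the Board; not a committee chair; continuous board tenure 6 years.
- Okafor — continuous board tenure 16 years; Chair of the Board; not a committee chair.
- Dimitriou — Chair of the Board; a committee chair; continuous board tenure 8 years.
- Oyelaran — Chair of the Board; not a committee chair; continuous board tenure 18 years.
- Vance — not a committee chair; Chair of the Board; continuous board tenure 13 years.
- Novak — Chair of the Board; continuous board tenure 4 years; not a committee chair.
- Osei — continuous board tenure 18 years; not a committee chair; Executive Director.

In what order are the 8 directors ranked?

By board role: Dimitriou, Oyelaran, Okafor, Vance, Saleh and Novak (Chair of the Board); then Osei and Quinn (Executive Director).
Among Dimitriou, Oyelaran, Okafor, Vance, Saleh and Novak, a committee chair before not a committee chair: Dimitriou (a committee chair) before Oyelaran, Okafor, Vance, Saleh and Novak (not a committee chair).
Among Oyelaran, Okafor, Vance, Saleh and Novak, by continuous board tenure (higher first): Oyelaran (18 years) before Okafor (16 years) before Vance (13 years) before Saleh (6 years) before Novak (4 years).
Osei and Quinn are each not a committee chair, so the next rule applies.
Among Osei and Quinn, by continuous board tenure (higher first): Osei (18 years) before Quinn (13 years).
Full order: Dimitriou, Oyelaran, Okafor, Vance, Saleh, Novak, Osei, Quinn.

Dimitriou, Oyelaran, Okafor, Vance, Saleh, Novak, Osei, Quinn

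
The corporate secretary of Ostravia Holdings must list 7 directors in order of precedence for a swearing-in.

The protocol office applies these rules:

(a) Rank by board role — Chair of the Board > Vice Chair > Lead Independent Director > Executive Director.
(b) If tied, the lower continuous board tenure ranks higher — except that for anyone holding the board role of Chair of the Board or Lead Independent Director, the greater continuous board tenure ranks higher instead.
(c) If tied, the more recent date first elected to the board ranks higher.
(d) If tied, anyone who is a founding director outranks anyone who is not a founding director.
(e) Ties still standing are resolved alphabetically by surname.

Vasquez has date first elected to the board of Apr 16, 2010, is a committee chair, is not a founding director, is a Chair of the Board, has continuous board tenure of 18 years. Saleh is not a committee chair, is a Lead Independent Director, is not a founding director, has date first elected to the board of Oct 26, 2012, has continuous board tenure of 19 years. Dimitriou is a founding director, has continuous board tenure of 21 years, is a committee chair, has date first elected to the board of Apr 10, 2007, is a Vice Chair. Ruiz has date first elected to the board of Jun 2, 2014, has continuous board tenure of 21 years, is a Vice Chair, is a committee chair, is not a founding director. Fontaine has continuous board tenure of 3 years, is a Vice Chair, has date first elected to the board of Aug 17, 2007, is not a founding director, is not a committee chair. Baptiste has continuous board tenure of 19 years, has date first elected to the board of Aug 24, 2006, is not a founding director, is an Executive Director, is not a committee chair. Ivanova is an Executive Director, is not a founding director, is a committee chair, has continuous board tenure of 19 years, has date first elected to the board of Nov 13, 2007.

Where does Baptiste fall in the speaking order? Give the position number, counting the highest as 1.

By board role: Vasquez (Chair of the Board); then Fontaine, Ruiz and Dimitriou (Vice Chair); then Saleh (Lead Independent Director); then Ivanova and Baptiste (Executive Director).
Among Fontaine, Ruiz and Dimitriou, by continuous board tenure (lower first): Fontaine (3 years) before Ruiz and Dimitriou (21 years).
Among Ruiz and Dimitriou, by date first elected to the board (later first): Ruiz (Jun 2, 2014) before Dimitriou (Apr 10, 2007).
Ivanova and Baptiste both have continuous board tenure 19 years, so the next rule applies.
Among Ivanova and Baptiste, by date first elected to the board (later first): Ivanova (Nov 13, 2007) before Baptiste (Aug 24, 2006).
Order: Vasquez, Fontaine, Ruiz, Dimitriou, Saleh, Ivanova, Baptiste. So position 7.

7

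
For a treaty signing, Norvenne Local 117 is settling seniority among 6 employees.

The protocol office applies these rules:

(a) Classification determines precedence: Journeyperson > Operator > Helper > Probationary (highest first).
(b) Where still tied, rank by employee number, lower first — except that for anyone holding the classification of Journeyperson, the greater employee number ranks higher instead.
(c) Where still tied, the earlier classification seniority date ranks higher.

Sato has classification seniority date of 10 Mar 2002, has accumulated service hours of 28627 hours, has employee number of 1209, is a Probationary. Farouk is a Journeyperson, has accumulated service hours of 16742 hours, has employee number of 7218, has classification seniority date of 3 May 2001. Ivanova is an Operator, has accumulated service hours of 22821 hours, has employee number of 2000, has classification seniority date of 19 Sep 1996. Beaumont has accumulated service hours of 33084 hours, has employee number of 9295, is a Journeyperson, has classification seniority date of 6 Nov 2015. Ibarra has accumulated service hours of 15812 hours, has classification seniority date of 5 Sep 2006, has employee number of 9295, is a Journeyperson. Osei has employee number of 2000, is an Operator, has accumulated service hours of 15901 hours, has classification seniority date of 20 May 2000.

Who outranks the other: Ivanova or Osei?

Ivanova

By classification: Ibarra, Beaumont and Farouk (Journeyperson); then Ivanova and Osei (Operator); then Sato (Probationary).
Among Ibarra, Beaumont and Farouk, by employee number (higher first) (reversed rule for this group): Ibarra and Beaumont (9295) before Farouk (7218).
Among Ibarra and Beaumont, by classification seniority date (earlier first): Ibarra (5 Sep 2006) before Beaumont (6 Nov 2015).
Ivanova and Osei both have employee number 2000, so the next rule applies.
Among Ivanova and Osei, by classification seniority date (earlier first): Ivanova (19 Sep 1996) before Osei (20 May 2000).
So Ivanova takes precedence.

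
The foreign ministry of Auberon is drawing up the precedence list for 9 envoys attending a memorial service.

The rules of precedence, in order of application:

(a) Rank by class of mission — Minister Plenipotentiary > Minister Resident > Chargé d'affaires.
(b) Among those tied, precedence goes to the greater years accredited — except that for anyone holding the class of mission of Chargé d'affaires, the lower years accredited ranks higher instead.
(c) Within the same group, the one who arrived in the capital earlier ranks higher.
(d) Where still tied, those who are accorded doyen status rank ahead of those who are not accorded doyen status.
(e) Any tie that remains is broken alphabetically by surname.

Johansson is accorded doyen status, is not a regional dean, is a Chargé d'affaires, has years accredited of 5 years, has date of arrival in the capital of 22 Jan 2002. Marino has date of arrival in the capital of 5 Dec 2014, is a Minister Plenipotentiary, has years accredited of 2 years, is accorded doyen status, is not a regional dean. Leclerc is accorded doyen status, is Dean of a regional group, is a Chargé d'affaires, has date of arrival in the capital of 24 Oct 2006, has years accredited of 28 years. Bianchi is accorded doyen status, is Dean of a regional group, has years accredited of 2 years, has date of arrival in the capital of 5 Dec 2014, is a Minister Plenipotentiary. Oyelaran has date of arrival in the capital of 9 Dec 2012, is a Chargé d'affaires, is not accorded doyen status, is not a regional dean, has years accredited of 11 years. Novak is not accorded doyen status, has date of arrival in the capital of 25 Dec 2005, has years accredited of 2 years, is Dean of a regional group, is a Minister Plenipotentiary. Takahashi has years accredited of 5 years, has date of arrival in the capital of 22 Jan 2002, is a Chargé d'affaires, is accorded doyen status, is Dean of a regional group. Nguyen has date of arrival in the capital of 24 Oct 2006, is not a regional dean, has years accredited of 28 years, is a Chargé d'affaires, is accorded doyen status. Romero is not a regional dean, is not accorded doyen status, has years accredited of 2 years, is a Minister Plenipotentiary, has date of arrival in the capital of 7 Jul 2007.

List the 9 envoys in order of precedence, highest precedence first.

Novak, Romero, Bianchi, Marino, Johansson, Takahashi, Oyelaran, Leclerc, Nguyen

By class of mission: Novak, Romero, Bianchi and Marino (Minister Plenipotentiary); then Johansson, Takahashi, Oyelaran, Leclerc and Nguyen (Chargé d'affaires).
Novak, Romero, Bianchi and Marino all have years accredited 2 years, so the next rule applies.
Among Novak, Romero, Bianchi and Marino, by date of arrival in the capital (earlier first): Novak (25 Dec 2005) before Romero (7 Jul 2007) before Bianchi and Marino (5 Dec 2014).
Bianchi and Marino are each accorded doyen status, so the next rule applies.
Among Bianchi and Marino, alphabetically by surname: Bianchi before Marino.
Among Johansson, Takahashi, Oyelaran, Leclerc and Nguyen, by years accredited (lower first) (reversed rule for this group): Johansson and Takahashi (5 years) before Oyelaran (11 years) before Leclerc and Nguyen (28 years).
Johansson and Takahashi both have date of arrival in the capital 22 Jan 2002, so the next rule applies.
Johansson and Takahashi are each accorded doyen status, so the next rule applies.
Among Johansson and Takahashi, alphabetically by surname: Johansson before Takahashi.
Leclerc and Nguyen both have date of arrival in the capital 24 Oct 2006, so the next rule applies.
Leclerc and Nguyen are each accorded doyen status, so the next rule applies.
Among Leclerc and Nguyen, alphabetically by surname: Leclerc before Nguyen.
Full order: Novak, Romero, Bianchi, Marino, Johansson, Takahashi, Oyelaran, Leclerc, Nguyen.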